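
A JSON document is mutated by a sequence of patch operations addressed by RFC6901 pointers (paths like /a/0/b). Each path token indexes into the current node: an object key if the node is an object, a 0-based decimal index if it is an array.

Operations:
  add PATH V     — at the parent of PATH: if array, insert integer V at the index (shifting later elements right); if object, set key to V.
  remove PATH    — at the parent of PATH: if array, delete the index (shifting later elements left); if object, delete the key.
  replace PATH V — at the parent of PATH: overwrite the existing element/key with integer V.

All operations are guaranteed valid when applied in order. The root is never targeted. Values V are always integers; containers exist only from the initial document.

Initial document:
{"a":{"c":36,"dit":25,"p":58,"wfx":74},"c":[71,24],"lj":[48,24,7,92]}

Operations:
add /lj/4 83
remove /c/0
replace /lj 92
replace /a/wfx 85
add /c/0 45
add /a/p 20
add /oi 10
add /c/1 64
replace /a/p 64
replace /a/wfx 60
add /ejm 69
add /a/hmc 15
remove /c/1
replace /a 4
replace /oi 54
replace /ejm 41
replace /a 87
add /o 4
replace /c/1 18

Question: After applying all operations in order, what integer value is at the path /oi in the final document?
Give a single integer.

Answer: 54

Derivation:
After op 1 (add /lj/4 83): {"a":{"c":36,"dit":25,"p":58,"wfx":74},"c":[71,24],"lj":[48,24,7,92,83]}
After op 2 (remove /c/0): {"a":{"c":36,"dit":25,"p":58,"wfx":74},"c":[24],"lj":[48,24,7,92,83]}
After op 3 (replace /lj 92): {"a":{"c":36,"dit":25,"p":58,"wfx":74},"c":[24],"lj":92}
After op 4 (replace /a/wfx 85): {"a":{"c":36,"dit":25,"p":58,"wfx":85},"c":[24],"lj":92}
After op 5 (add /c/0 45): {"a":{"c":36,"dit":25,"p":58,"wfx":85},"c":[45,24],"lj":92}
After op 6 (add /a/p 20): {"a":{"c":36,"dit":25,"p":20,"wfx":85},"c":[45,24],"lj":92}
After op 7 (add /oi 10): {"a":{"c":36,"dit":25,"p":20,"wfx":85},"c":[45,24],"lj":92,"oi":10}
After op 8 (add /c/1 64): {"a":{"c":36,"dit":25,"p":20,"wfx":85},"c":[45,64,24],"lj":92,"oi":10}
After op 9 (replace /a/p 64): {"a":{"c":36,"dit":25,"p":64,"wfx":85},"c":[45,64,24],"lj":92,"oi":10}
After op 10 (replace /a/wfx 60): {"a":{"c":36,"dit":25,"p":64,"wfx":60},"c":[45,64,24],"lj":92,"oi":10}
After op 11 (add /ejm 69): {"a":{"c":36,"dit":25,"p":64,"wfx":60},"c":[45,64,24],"ejm":69,"lj":92,"oi":10}
After op 12 (add /a/hmc 15): {"a":{"c":36,"dit":25,"hmc":15,"p":64,"wfx":60},"c":[45,64,24],"ejm":69,"lj":92,"oi":10}
After op 13 (remove /c/1): {"a":{"c":36,"dit":25,"hmc":15,"p":64,"wfx":60},"c":[45,24],"ejm":69,"lj":92,"oi":10}
After op 14 (replace /a 4): {"a":4,"c":[45,24],"ejm":69,"lj":92,"oi":10}
After op 15 (replace /oi 54): {"a":4,"c":[45,24],"ejm":69,"lj":92,"oi":54}
After op 16 (replace /ejm 41): {"a":4,"c":[45,24],"ejm":41,"lj":92,"oi":54}
After op 17 (replace /a 87): {"a":87,"c":[45,24],"ejm":41,"lj":92,"oi":54}
After op 18 (add /o 4): {"a":87,"c":[45,24],"ejm":41,"lj":92,"o":4,"oi":54}
After op 19 (replace /c/1 18): {"a":87,"c":[45,18],"ejm":41,"lj":92,"o":4,"oi":54}
Value at /oi: 54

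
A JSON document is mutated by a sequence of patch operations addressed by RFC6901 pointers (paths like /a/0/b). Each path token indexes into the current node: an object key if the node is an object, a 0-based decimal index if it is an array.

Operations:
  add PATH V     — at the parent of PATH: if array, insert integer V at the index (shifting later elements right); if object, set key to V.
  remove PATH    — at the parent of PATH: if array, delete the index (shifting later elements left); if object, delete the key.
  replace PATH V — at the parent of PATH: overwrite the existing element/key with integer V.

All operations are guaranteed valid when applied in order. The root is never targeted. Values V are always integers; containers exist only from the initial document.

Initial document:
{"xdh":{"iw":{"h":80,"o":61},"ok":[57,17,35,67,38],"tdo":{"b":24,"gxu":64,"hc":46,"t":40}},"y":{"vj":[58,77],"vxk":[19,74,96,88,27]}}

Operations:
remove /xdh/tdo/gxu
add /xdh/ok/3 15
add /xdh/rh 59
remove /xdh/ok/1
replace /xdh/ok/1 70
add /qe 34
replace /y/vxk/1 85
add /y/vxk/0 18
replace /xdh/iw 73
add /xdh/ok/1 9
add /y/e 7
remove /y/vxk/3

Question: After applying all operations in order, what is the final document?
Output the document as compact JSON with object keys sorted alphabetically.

After op 1 (remove /xdh/tdo/gxu): {"xdh":{"iw":{"h":80,"o":61},"ok":[57,17,35,67,38],"tdo":{"b":24,"hc":46,"t":40}},"y":{"vj":[58,77],"vxk":[19,74,96,88,27]}}
After op 2 (add /xdh/ok/3 15): {"xdh":{"iw":{"h":80,"o":61},"ok":[57,17,35,15,67,38],"tdo":{"b":24,"hc":46,"t":40}},"y":{"vj":[58,77],"vxk":[19,74,96,88,27]}}
After op 3 (add /xdh/rh 59): {"xdh":{"iw":{"h":80,"o":61},"ok":[57,17,35,15,67,38],"rh":59,"tdo":{"b":24,"hc":46,"t":40}},"y":{"vj":[58,77],"vxk":[19,74,96,88,27]}}
After op 4 (remove /xdh/ok/1): {"xdh":{"iw":{"h":80,"o":61},"ok":[57,35,15,67,38],"rh":59,"tdo":{"b":24,"hc":46,"t":40}},"y":{"vj":[58,77],"vxk":[19,74,96,88,27]}}
After op 5 (replace /xdh/ok/1 70): {"xdh":{"iw":{"h":80,"o":61},"ok":[57,70,15,67,38],"rh":59,"tdo":{"b":24,"hc":46,"t":40}},"y":{"vj":[58,77],"vxk":[19,74,96,88,27]}}
After op 6 (add /qe 34): {"qe":34,"xdh":{"iw":{"h":80,"o":61},"ok":[57,70,15,67,38],"rh":59,"tdo":{"b":24,"hc":46,"t":40}},"y":{"vj":[58,77],"vxk":[19,74,96,88,27]}}
After op 7 (replace /y/vxk/1 85): {"qe":34,"xdh":{"iw":{"h":80,"o":61},"ok":[57,70,15,67,38],"rh":59,"tdo":{"b":24,"hc":46,"t":40}},"y":{"vj":[58,77],"vxk":[19,85,96,88,27]}}
After op 8 (add /y/vxk/0 18): {"qe":34,"xdh":{"iw":{"h":80,"o":61},"ok":[57,70,15,67,38],"rh":59,"tdo":{"b":24,"hc":46,"t":40}},"y":{"vj":[58,77],"vxk":[18,19,85,96,88,27]}}
After op 9 (replace /xdh/iw 73): {"qe":34,"xdh":{"iw":73,"ok":[57,70,15,67,38],"rh":59,"tdo":{"b":24,"hc":46,"t":40}},"y":{"vj":[58,77],"vxk":[18,19,85,96,88,27]}}
After op 10 (add /xdh/ok/1 9): {"qe":34,"xdh":{"iw":73,"ok":[57,9,70,15,67,38],"rh":59,"tdo":{"b":24,"hc":46,"t":40}},"y":{"vj":[58,77],"vxk":[18,19,85,96,88,27]}}
After op 11 (add /y/e 7): {"qe":34,"xdh":{"iw":73,"ok":[57,9,70,15,67,38],"rh":59,"tdo":{"b":24,"hc":46,"t":40}},"y":{"e":7,"vj":[58,77],"vxk":[18,19,85,96,88,27]}}
After op 12 (remove /y/vxk/3): {"qe":34,"xdh":{"iw":73,"ok":[57,9,70,15,67,38],"rh":59,"tdo":{"b":24,"hc":46,"t":40}},"y":{"e":7,"vj":[58,77],"vxk":[18,19,85,88,27]}}

Answer: {"qe":34,"xdh":{"iw":73,"ok":[57,9,70,15,67,38],"rh":59,"tdo":{"b":24,"hc":46,"t":40}},"y":{"e":7,"vj":[58,77],"vxk":[18,19,85,88,27]}}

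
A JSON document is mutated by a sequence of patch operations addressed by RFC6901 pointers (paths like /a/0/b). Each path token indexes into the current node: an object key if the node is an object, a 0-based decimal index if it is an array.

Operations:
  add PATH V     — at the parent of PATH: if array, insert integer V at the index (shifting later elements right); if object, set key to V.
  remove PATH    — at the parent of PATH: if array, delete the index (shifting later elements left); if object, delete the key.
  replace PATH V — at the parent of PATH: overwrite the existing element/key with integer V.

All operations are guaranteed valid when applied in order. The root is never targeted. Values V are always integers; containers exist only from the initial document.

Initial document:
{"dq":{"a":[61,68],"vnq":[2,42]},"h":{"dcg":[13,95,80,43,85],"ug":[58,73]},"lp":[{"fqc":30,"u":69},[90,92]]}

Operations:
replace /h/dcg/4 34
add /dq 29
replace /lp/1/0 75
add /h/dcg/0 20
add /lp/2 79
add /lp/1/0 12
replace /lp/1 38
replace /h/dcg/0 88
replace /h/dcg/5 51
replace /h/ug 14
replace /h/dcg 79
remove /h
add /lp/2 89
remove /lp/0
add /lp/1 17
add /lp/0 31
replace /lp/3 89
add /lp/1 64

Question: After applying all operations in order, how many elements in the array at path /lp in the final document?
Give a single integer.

Answer: 6

Derivation:
After op 1 (replace /h/dcg/4 34): {"dq":{"a":[61,68],"vnq":[2,42]},"h":{"dcg":[13,95,80,43,34],"ug":[58,73]},"lp":[{"fqc":30,"u":69},[90,92]]}
After op 2 (add /dq 29): {"dq":29,"h":{"dcg":[13,95,80,43,34],"ug":[58,73]},"lp":[{"fqc":30,"u":69},[90,92]]}
After op 3 (replace /lp/1/0 75): {"dq":29,"h":{"dcg":[13,95,80,43,34],"ug":[58,73]},"lp":[{"fqc":30,"u":69},[75,92]]}
After op 4 (add /h/dcg/0 20): {"dq":29,"h":{"dcg":[20,13,95,80,43,34],"ug":[58,73]},"lp":[{"fqc":30,"u":69},[75,92]]}
After op 5 (add /lp/2 79): {"dq":29,"h":{"dcg":[20,13,95,80,43,34],"ug":[58,73]},"lp":[{"fqc":30,"u":69},[75,92],79]}
After op 6 (add /lp/1/0 12): {"dq":29,"h":{"dcg":[20,13,95,80,43,34],"ug":[58,73]},"lp":[{"fqc":30,"u":69},[12,75,92],79]}
After op 7 (replace /lp/1 38): {"dq":29,"h":{"dcg":[20,13,95,80,43,34],"ug":[58,73]},"lp":[{"fqc":30,"u":69},38,79]}
After op 8 (replace /h/dcg/0 88): {"dq":29,"h":{"dcg":[88,13,95,80,43,34],"ug":[58,73]},"lp":[{"fqc":30,"u":69},38,79]}
After op 9 (replace /h/dcg/5 51): {"dq":29,"h":{"dcg":[88,13,95,80,43,51],"ug":[58,73]},"lp":[{"fqc":30,"u":69},38,79]}
After op 10 (replace /h/ug 14): {"dq":29,"h":{"dcg":[88,13,95,80,43,51],"ug":14},"lp":[{"fqc":30,"u":69},38,79]}
After op 11 (replace /h/dcg 79): {"dq":29,"h":{"dcg":79,"ug":14},"lp":[{"fqc":30,"u":69},38,79]}
After op 12 (remove /h): {"dq":29,"lp":[{"fqc":30,"u":69},38,79]}
After op 13 (add /lp/2 89): {"dq":29,"lp":[{"fqc":30,"u":69},38,89,79]}
After op 14 (remove /lp/0): {"dq":29,"lp":[38,89,79]}
After op 15 (add /lp/1 17): {"dq":29,"lp":[38,17,89,79]}
After op 16 (add /lp/0 31): {"dq":29,"lp":[31,38,17,89,79]}
After op 17 (replace /lp/3 89): {"dq":29,"lp":[31,38,17,89,79]}
After op 18 (add /lp/1 64): {"dq":29,"lp":[31,64,38,17,89,79]}
Size at path /lp: 6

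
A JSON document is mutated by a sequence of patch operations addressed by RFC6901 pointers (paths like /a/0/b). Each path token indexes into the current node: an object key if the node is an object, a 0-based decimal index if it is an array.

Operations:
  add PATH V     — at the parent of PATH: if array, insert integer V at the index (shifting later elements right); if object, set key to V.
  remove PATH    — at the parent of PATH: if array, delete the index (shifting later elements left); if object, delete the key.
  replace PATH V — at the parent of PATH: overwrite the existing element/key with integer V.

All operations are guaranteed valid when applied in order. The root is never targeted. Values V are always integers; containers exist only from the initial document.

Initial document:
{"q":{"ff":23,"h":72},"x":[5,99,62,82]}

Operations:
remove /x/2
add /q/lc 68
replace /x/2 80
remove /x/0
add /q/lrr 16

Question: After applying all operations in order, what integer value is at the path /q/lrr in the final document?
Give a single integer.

Answer: 16

Derivation:
After op 1 (remove /x/2): {"q":{"ff":23,"h":72},"x":[5,99,82]}
After op 2 (add /q/lc 68): {"q":{"ff":23,"h":72,"lc":68},"x":[5,99,82]}
After op 3 (replace /x/2 80): {"q":{"ff":23,"h":72,"lc":68},"x":[5,99,80]}
After op 4 (remove /x/0): {"q":{"ff":23,"h":72,"lc":68},"x":[99,80]}
After op 5 (add /q/lrr 16): {"q":{"ff":23,"h":72,"lc":68,"lrr":16},"x":[99,80]}
Value at /q/lrr: 16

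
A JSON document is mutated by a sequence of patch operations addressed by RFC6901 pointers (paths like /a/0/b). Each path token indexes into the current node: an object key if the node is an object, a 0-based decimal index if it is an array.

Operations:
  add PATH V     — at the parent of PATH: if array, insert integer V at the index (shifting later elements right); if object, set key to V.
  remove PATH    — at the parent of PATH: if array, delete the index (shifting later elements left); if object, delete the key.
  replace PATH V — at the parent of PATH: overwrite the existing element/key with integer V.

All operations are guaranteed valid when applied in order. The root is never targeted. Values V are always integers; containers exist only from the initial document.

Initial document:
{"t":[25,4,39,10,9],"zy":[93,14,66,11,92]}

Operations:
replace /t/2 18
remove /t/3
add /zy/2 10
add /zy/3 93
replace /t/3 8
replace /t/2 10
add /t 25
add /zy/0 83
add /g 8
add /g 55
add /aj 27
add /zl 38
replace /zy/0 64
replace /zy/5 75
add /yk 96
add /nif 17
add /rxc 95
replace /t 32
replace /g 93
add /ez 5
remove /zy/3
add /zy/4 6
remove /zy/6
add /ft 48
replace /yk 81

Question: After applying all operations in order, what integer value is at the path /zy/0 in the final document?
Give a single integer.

Answer: 64

Derivation:
After op 1 (replace /t/2 18): {"t":[25,4,18,10,9],"zy":[93,14,66,11,92]}
After op 2 (remove /t/3): {"t":[25,4,18,9],"zy":[93,14,66,11,92]}
After op 3 (add /zy/2 10): {"t":[25,4,18,9],"zy":[93,14,10,66,11,92]}
After op 4 (add /zy/3 93): {"t":[25,4,18,9],"zy":[93,14,10,93,66,11,92]}
After op 5 (replace /t/3 8): {"t":[25,4,18,8],"zy":[93,14,10,93,66,11,92]}
After op 6 (replace /t/2 10): {"t":[25,4,10,8],"zy":[93,14,10,93,66,11,92]}
After op 7 (add /t 25): {"t":25,"zy":[93,14,10,93,66,11,92]}
After op 8 (add /zy/0 83): {"t":25,"zy":[83,93,14,10,93,66,11,92]}
After op 9 (add /g 8): {"g":8,"t":25,"zy":[83,93,14,10,93,66,11,92]}
After op 10 (add /g 55): {"g":55,"t":25,"zy":[83,93,14,10,93,66,11,92]}
After op 11 (add /aj 27): {"aj":27,"g":55,"t":25,"zy":[83,93,14,10,93,66,11,92]}
After op 12 (add /zl 38): {"aj":27,"g":55,"t":25,"zl":38,"zy":[83,93,14,10,93,66,11,92]}
After op 13 (replace /zy/0 64): {"aj":27,"g":55,"t":25,"zl":38,"zy":[64,93,14,10,93,66,11,92]}
After op 14 (replace /zy/5 75): {"aj":27,"g":55,"t":25,"zl":38,"zy":[64,93,14,10,93,75,11,92]}
After op 15 (add /yk 96): {"aj":27,"g":55,"t":25,"yk":96,"zl":38,"zy":[64,93,14,10,93,75,11,92]}
After op 16 (add /nif 17): {"aj":27,"g":55,"nif":17,"t":25,"yk":96,"zl":38,"zy":[64,93,14,10,93,75,11,92]}
After op 17 (add /rxc 95): {"aj":27,"g":55,"nif":17,"rxc":95,"t":25,"yk":96,"zl":38,"zy":[64,93,14,10,93,75,11,92]}
After op 18 (replace /t 32): {"aj":27,"g":55,"nif":17,"rxc":95,"t":32,"yk":96,"zl":38,"zy":[64,93,14,10,93,75,11,92]}
After op 19 (replace /g 93): {"aj":27,"g":93,"nif":17,"rxc":95,"t":32,"yk":96,"zl":38,"zy":[64,93,14,10,93,75,11,92]}
After op 20 (add /ez 5): {"aj":27,"ez":5,"g":93,"nif":17,"rxc":95,"t":32,"yk":96,"zl":38,"zy":[64,93,14,10,93,75,11,92]}
After op 21 (remove /zy/3): {"aj":27,"ez":5,"g":93,"nif":17,"rxc":95,"t":32,"yk":96,"zl":38,"zy":[64,93,14,93,75,11,92]}
After op 22 (add /zy/4 6): {"aj":27,"ez":5,"g":93,"nif":17,"rxc":95,"t":32,"yk":96,"zl":38,"zy":[64,93,14,93,6,75,11,92]}
After op 23 (remove /zy/6): {"aj":27,"ez":5,"g":93,"nif":17,"rxc":95,"t":32,"yk":96,"zl":38,"zy":[64,93,14,93,6,75,92]}
After op 24 (add /ft 48): {"aj":27,"ez":5,"ft":48,"g":93,"nif":17,"rxc":95,"t":32,"yk":96,"zl":38,"zy":[64,93,14,93,6,75,92]}
After op 25 (replace /yk 81): {"aj":27,"ez":5,"ft":48,"g":93,"nif":17,"rxc":95,"t":32,"yk":81,"zl":38,"zy":[64,93,14,93,6,75,92]}
Value at /zy/0: 64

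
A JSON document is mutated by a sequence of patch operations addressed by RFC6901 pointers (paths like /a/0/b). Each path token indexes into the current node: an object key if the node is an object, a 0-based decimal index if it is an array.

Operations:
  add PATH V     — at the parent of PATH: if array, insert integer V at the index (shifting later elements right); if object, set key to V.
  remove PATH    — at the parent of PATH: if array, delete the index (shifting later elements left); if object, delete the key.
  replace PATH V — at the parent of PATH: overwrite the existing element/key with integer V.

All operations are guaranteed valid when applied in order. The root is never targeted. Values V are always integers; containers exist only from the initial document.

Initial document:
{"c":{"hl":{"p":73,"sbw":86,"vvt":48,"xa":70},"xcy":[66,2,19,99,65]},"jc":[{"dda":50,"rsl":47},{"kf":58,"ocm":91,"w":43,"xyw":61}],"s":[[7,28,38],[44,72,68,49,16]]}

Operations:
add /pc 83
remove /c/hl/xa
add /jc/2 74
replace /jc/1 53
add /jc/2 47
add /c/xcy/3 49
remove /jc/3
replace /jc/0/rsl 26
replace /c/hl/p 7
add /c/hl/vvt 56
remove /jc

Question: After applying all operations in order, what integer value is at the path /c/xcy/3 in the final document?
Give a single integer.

After op 1 (add /pc 83): {"c":{"hl":{"p":73,"sbw":86,"vvt":48,"xa":70},"xcy":[66,2,19,99,65]},"jc":[{"dda":50,"rsl":47},{"kf":58,"ocm":91,"w":43,"xyw":61}],"pc":83,"s":[[7,28,38],[44,72,68,49,16]]}
After op 2 (remove /c/hl/xa): {"c":{"hl":{"p":73,"sbw":86,"vvt":48},"xcy":[66,2,19,99,65]},"jc":[{"dda":50,"rsl":47},{"kf":58,"ocm":91,"w":43,"xyw":61}],"pc":83,"s":[[7,28,38],[44,72,68,49,16]]}
After op 3 (add /jc/2 74): {"c":{"hl":{"p":73,"sbw":86,"vvt":48},"xcy":[66,2,19,99,65]},"jc":[{"dda":50,"rsl":47},{"kf":58,"ocm":91,"w":43,"xyw":61},74],"pc":83,"s":[[7,28,38],[44,72,68,49,16]]}
After op 4 (replace /jc/1 53): {"c":{"hl":{"p":73,"sbw":86,"vvt":48},"xcy":[66,2,19,99,65]},"jc":[{"dda":50,"rsl":47},53,74],"pc":83,"s":[[7,28,38],[44,72,68,49,16]]}
After op 5 (add /jc/2 47): {"c":{"hl":{"p":73,"sbw":86,"vvt":48},"xcy":[66,2,19,99,65]},"jc":[{"dda":50,"rsl":47},53,47,74],"pc":83,"s":[[7,28,38],[44,72,68,49,16]]}
After op 6 (add /c/xcy/3 49): {"c":{"hl":{"p":73,"sbw":86,"vvt":48},"xcy":[66,2,19,49,99,65]},"jc":[{"dda":50,"rsl":47},53,47,74],"pc":83,"s":[[7,28,38],[44,72,68,49,16]]}
After op 7 (remove /jc/3): {"c":{"hl":{"p":73,"sbw":86,"vvt":48},"xcy":[66,2,19,49,99,65]},"jc":[{"dda":50,"rsl":47},53,47],"pc":83,"s":[[7,28,38],[44,72,68,49,16]]}
After op 8 (replace /jc/0/rsl 26): {"c":{"hl":{"p":73,"sbw":86,"vvt":48},"xcy":[66,2,19,49,99,65]},"jc":[{"dda":50,"rsl":26},53,47],"pc":83,"s":[[7,28,38],[44,72,68,49,16]]}
After op 9 (replace /c/hl/p 7): {"c":{"hl":{"p":7,"sbw":86,"vvt":48},"xcy":[66,2,19,49,99,65]},"jc":[{"dda":50,"rsl":26},53,47],"pc":83,"s":[[7,28,38],[44,72,68,49,16]]}
After op 10 (add /c/hl/vvt 56): {"c":{"hl":{"p":7,"sbw":86,"vvt":56},"xcy":[66,2,19,49,99,65]},"jc":[{"dda":50,"rsl":26},53,47],"pc":83,"s":[[7,28,38],[44,72,68,49,16]]}
After op 11 (remove /jc): {"c":{"hl":{"p":7,"sbw":86,"vvt":56},"xcy":[66,2,19,49,99,65]},"pc":83,"s":[[7,28,38],[44,72,68,49,16]]}
Value at /c/xcy/3: 49

Answer: 49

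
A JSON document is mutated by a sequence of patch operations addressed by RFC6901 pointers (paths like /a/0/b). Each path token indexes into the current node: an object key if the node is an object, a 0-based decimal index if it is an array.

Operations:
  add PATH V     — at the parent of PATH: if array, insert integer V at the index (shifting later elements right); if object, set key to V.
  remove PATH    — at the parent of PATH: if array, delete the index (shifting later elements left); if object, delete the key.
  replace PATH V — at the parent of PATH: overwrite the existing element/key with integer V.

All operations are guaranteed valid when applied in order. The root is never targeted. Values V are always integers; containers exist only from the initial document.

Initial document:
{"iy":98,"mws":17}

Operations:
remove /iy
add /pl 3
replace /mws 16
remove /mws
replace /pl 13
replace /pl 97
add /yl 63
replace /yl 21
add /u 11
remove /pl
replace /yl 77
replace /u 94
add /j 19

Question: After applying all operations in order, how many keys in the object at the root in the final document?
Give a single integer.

Answer: 3

Derivation:
After op 1 (remove /iy): {"mws":17}
After op 2 (add /pl 3): {"mws":17,"pl":3}
After op 3 (replace /mws 16): {"mws":16,"pl":3}
After op 4 (remove /mws): {"pl":3}
After op 5 (replace /pl 13): {"pl":13}
After op 6 (replace /pl 97): {"pl":97}
After op 7 (add /yl 63): {"pl":97,"yl":63}
After op 8 (replace /yl 21): {"pl":97,"yl":21}
After op 9 (add /u 11): {"pl":97,"u":11,"yl":21}
After op 10 (remove /pl): {"u":11,"yl":21}
After op 11 (replace /yl 77): {"u":11,"yl":77}
After op 12 (replace /u 94): {"u":94,"yl":77}
After op 13 (add /j 19): {"j":19,"u":94,"yl":77}
Size at the root: 3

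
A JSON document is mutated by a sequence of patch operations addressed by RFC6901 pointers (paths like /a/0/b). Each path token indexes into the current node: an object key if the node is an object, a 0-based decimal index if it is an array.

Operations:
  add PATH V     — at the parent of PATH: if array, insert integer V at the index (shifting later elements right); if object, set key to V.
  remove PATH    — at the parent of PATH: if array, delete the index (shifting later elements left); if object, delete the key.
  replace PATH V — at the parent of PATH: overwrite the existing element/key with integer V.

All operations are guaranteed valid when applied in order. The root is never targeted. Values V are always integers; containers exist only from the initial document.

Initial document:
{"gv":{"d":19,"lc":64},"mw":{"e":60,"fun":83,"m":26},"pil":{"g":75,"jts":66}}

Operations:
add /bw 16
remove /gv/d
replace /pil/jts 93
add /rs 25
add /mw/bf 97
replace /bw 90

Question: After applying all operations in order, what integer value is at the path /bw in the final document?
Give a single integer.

After op 1 (add /bw 16): {"bw":16,"gv":{"d":19,"lc":64},"mw":{"e":60,"fun":83,"m":26},"pil":{"g":75,"jts":66}}
After op 2 (remove /gv/d): {"bw":16,"gv":{"lc":64},"mw":{"e":60,"fun":83,"m":26},"pil":{"g":75,"jts":66}}
After op 3 (replace /pil/jts 93): {"bw":16,"gv":{"lc":64},"mw":{"e":60,"fun":83,"m":26},"pil":{"g":75,"jts":93}}
After op 4 (add /rs 25): {"bw":16,"gv":{"lc":64},"mw":{"e":60,"fun":83,"m":26},"pil":{"g":75,"jts":93},"rs":25}
After op 5 (add /mw/bf 97): {"bw":16,"gv":{"lc":64},"mw":{"bf":97,"e":60,"fun":83,"m":26},"pil":{"g":75,"jts":93},"rs":25}
After op 6 (replace /bw 90): {"bw":90,"gv":{"lc":64},"mw":{"bf":97,"e":60,"fun":83,"m":26},"pil":{"g":75,"jts":93},"rs":25}
Value at /bw: 90

Answer: 90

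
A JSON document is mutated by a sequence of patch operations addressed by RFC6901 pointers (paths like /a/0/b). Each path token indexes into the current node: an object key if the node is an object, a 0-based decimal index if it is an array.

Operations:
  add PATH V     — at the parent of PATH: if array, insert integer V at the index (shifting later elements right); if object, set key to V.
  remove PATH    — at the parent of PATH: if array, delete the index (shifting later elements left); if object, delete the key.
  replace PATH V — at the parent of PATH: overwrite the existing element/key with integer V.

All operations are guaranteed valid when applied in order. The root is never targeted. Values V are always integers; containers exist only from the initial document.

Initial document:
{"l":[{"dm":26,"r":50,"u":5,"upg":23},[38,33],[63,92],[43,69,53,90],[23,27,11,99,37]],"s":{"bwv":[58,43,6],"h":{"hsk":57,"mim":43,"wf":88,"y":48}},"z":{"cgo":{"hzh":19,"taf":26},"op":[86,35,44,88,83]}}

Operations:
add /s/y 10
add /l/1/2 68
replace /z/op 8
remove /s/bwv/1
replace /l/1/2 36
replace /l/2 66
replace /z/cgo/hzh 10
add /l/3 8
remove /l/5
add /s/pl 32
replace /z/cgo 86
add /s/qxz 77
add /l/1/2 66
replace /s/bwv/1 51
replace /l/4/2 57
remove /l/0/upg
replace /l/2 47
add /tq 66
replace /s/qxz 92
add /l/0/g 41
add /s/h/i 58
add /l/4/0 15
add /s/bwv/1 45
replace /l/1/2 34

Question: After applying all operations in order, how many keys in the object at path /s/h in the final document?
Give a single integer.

Answer: 5

Derivation:
After op 1 (add /s/y 10): {"l":[{"dm":26,"r":50,"u":5,"upg":23},[38,33],[63,92],[43,69,53,90],[23,27,11,99,37]],"s":{"bwv":[58,43,6],"h":{"hsk":57,"mim":43,"wf":88,"y":48},"y":10},"z":{"cgo":{"hzh":19,"taf":26},"op":[86,35,44,88,83]}}
After op 2 (add /l/1/2 68): {"l":[{"dm":26,"r":50,"u":5,"upg":23},[38,33,68],[63,92],[43,69,53,90],[23,27,11,99,37]],"s":{"bwv":[58,43,6],"h":{"hsk":57,"mim":43,"wf":88,"y":48},"y":10},"z":{"cgo":{"hzh":19,"taf":26},"op":[86,35,44,88,83]}}
After op 3 (replace /z/op 8): {"l":[{"dm":26,"r":50,"u":5,"upg":23},[38,33,68],[63,92],[43,69,53,90],[23,27,11,99,37]],"s":{"bwv":[58,43,6],"h":{"hsk":57,"mim":43,"wf":88,"y":48},"y":10},"z":{"cgo":{"hzh":19,"taf":26},"op":8}}
After op 4 (remove /s/bwv/1): {"l":[{"dm":26,"r":50,"u":5,"upg":23},[38,33,68],[63,92],[43,69,53,90],[23,27,11,99,37]],"s":{"bwv":[58,6],"h":{"hsk":57,"mim":43,"wf":88,"y":48},"y":10},"z":{"cgo":{"hzh":19,"taf":26},"op":8}}
After op 5 (replace /l/1/2 36): {"l":[{"dm":26,"r":50,"u":5,"upg":23},[38,33,36],[63,92],[43,69,53,90],[23,27,11,99,37]],"s":{"bwv":[58,6],"h":{"hsk":57,"mim":43,"wf":88,"y":48},"y":10},"z":{"cgo":{"hzh":19,"taf":26},"op":8}}
After op 6 (replace /l/2 66): {"l":[{"dm":26,"r":50,"u":5,"upg":23},[38,33,36],66,[43,69,53,90],[23,27,11,99,37]],"s":{"bwv":[58,6],"h":{"hsk":57,"mim":43,"wf":88,"y":48},"y":10},"z":{"cgo":{"hzh":19,"taf":26},"op":8}}
After op 7 (replace /z/cgo/hzh 10): {"l":[{"dm":26,"r":50,"u":5,"upg":23},[38,33,36],66,[43,69,53,90],[23,27,11,99,37]],"s":{"bwv":[58,6],"h":{"hsk":57,"mim":43,"wf":88,"y":48},"y":10},"z":{"cgo":{"hzh":10,"taf":26},"op":8}}
After op 8 (add /l/3 8): {"l":[{"dm":26,"r":50,"u":5,"upg":23},[38,33,36],66,8,[43,69,53,90],[23,27,11,99,37]],"s":{"bwv":[58,6],"h":{"hsk":57,"mim":43,"wf":88,"y":48},"y":10},"z":{"cgo":{"hzh":10,"taf":26},"op":8}}
After op 9 (remove /l/5): {"l":[{"dm":26,"r":50,"u":5,"upg":23},[38,33,36],66,8,[43,69,53,90]],"s":{"bwv":[58,6],"h":{"hsk":57,"mim":43,"wf":88,"y":48},"y":10},"z":{"cgo":{"hzh":10,"taf":26},"op":8}}
After op 10 (add /s/pl 32): {"l":[{"dm":26,"r":50,"u":5,"upg":23},[38,33,36],66,8,[43,69,53,90]],"s":{"bwv":[58,6],"h":{"hsk":57,"mim":43,"wf":88,"y":48},"pl":32,"y":10},"z":{"cgo":{"hzh":10,"taf":26},"op":8}}
After op 11 (replace /z/cgo 86): {"l":[{"dm":26,"r":50,"u":5,"upg":23},[38,33,36],66,8,[43,69,53,90]],"s":{"bwv":[58,6],"h":{"hsk":57,"mim":43,"wf":88,"y":48},"pl":32,"y":10},"z":{"cgo":86,"op":8}}
After op 12 (add /s/qxz 77): {"l":[{"dm":26,"r":50,"u":5,"upg":23},[38,33,36],66,8,[43,69,53,90]],"s":{"bwv":[58,6],"h":{"hsk":57,"mim":43,"wf":88,"y":48},"pl":32,"qxz":77,"y":10},"z":{"cgo":86,"op":8}}
After op 13 (add /l/1/2 66): {"l":[{"dm":26,"r":50,"u":5,"upg":23},[38,33,66,36],66,8,[43,69,53,90]],"s":{"bwv":[58,6],"h":{"hsk":57,"mim":43,"wf":88,"y":48},"pl":32,"qxz":77,"y":10},"z":{"cgo":86,"op":8}}
After op 14 (replace /s/bwv/1 51): {"l":[{"dm":26,"r":50,"u":5,"upg":23},[38,33,66,36],66,8,[43,69,53,90]],"s":{"bwv":[58,51],"h":{"hsk":57,"mim":43,"wf":88,"y":48},"pl":32,"qxz":77,"y":10},"z":{"cgo":86,"op":8}}
After op 15 (replace /l/4/2 57): {"l":[{"dm":26,"r":50,"u":5,"upg":23},[38,33,66,36],66,8,[43,69,57,90]],"s":{"bwv":[58,51],"h":{"hsk":57,"mim":43,"wf":88,"y":48},"pl":32,"qxz":77,"y":10},"z":{"cgo":86,"op":8}}
After op 16 (remove /l/0/upg): {"l":[{"dm":26,"r":50,"u":5},[38,33,66,36],66,8,[43,69,57,90]],"s":{"bwv":[58,51],"h":{"hsk":57,"mim":43,"wf":88,"y":48},"pl":32,"qxz":77,"y":10},"z":{"cgo":86,"op":8}}
After op 17 (replace /l/2 47): {"l":[{"dm":26,"r":50,"u":5},[38,33,66,36],47,8,[43,69,57,90]],"s":{"bwv":[58,51],"h":{"hsk":57,"mim":43,"wf":88,"y":48},"pl":32,"qxz":77,"y":10},"z":{"cgo":86,"op":8}}
After op 18 (add /tq 66): {"l":[{"dm":26,"r":50,"u":5},[38,33,66,36],47,8,[43,69,57,90]],"s":{"bwv":[58,51],"h":{"hsk":57,"mim":43,"wf":88,"y":48},"pl":32,"qxz":77,"y":10},"tq":66,"z":{"cgo":86,"op":8}}
After op 19 (replace /s/qxz 92): {"l":[{"dm":26,"r":50,"u":5},[38,33,66,36],47,8,[43,69,57,90]],"s":{"bwv":[58,51],"h":{"hsk":57,"mim":43,"wf":88,"y":48},"pl":32,"qxz":92,"y":10},"tq":66,"z":{"cgo":86,"op":8}}
After op 20 (add /l/0/g 41): {"l":[{"dm":26,"g":41,"r":50,"u":5},[38,33,66,36],47,8,[43,69,57,90]],"s":{"bwv":[58,51],"h":{"hsk":57,"mim":43,"wf":88,"y":48},"pl":32,"qxz":92,"y":10},"tq":66,"z":{"cgo":86,"op":8}}
After op 21 (add /s/h/i 58): {"l":[{"dm":26,"g":41,"r":50,"u":5},[38,33,66,36],47,8,[43,69,57,90]],"s":{"bwv":[58,51],"h":{"hsk":57,"i":58,"mim":43,"wf":88,"y":48},"pl":32,"qxz":92,"y":10},"tq":66,"z":{"cgo":86,"op":8}}
After op 22 (add /l/4/0 15): {"l":[{"dm":26,"g":41,"r":50,"u":5},[38,33,66,36],47,8,[15,43,69,57,90]],"s":{"bwv":[58,51],"h":{"hsk":57,"i":58,"mim":43,"wf":88,"y":48},"pl":32,"qxz":92,"y":10},"tq":66,"z":{"cgo":86,"op":8}}
After op 23 (add /s/bwv/1 45): {"l":[{"dm":26,"g":41,"r":50,"u":5},[38,33,66,36],47,8,[15,43,69,57,90]],"s":{"bwv":[58,45,51],"h":{"hsk":57,"i":58,"mim":43,"wf":88,"y":48},"pl":32,"qxz":92,"y":10},"tq":66,"z":{"cgo":86,"op":8}}
After op 24 (replace /l/1/2 34): {"l":[{"dm":26,"g":41,"r":50,"u":5},[38,33,34,36],47,8,[15,43,69,57,90]],"s":{"bwv":[58,45,51],"h":{"hsk":57,"i":58,"mim":43,"wf":88,"y":48},"pl":32,"qxz":92,"y":10},"tq":66,"z":{"cgo":86,"op":8}}
Size at path /s/h: 5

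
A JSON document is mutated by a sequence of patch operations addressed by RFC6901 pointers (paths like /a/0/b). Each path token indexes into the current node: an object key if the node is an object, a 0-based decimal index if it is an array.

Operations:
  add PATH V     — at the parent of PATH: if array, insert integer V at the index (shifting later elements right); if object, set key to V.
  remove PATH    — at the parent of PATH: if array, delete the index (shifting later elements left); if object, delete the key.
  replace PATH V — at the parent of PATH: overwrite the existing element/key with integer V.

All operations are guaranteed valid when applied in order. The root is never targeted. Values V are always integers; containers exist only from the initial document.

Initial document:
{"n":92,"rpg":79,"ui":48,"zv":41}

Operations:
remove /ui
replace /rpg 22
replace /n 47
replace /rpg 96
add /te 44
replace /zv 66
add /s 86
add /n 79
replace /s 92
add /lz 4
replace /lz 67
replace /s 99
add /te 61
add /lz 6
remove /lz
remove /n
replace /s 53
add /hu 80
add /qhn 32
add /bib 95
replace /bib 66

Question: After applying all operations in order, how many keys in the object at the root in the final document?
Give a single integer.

After op 1 (remove /ui): {"n":92,"rpg":79,"zv":41}
After op 2 (replace /rpg 22): {"n":92,"rpg":22,"zv":41}
After op 3 (replace /n 47): {"n":47,"rpg":22,"zv":41}
After op 4 (replace /rpg 96): {"n":47,"rpg":96,"zv":41}
After op 5 (add /te 44): {"n":47,"rpg":96,"te":44,"zv":41}
After op 6 (replace /zv 66): {"n":47,"rpg":96,"te":44,"zv":66}
After op 7 (add /s 86): {"n":47,"rpg":96,"s":86,"te":44,"zv":66}
After op 8 (add /n 79): {"n":79,"rpg":96,"s":86,"te":44,"zv":66}
After op 9 (replace /s 92): {"n":79,"rpg":96,"s":92,"te":44,"zv":66}
After op 10 (add /lz 4): {"lz":4,"n":79,"rpg":96,"s":92,"te":44,"zv":66}
After op 11 (replace /lz 67): {"lz":67,"n":79,"rpg":96,"s":92,"te":44,"zv":66}
After op 12 (replace /s 99): {"lz":67,"n":79,"rpg":96,"s":99,"te":44,"zv":66}
After op 13 (add /te 61): {"lz":67,"n":79,"rpg":96,"s":99,"te":61,"zv":66}
After op 14 (add /lz 6): {"lz":6,"n":79,"rpg":96,"s":99,"te":61,"zv":66}
After op 15 (remove /lz): {"n":79,"rpg":96,"s":99,"te":61,"zv":66}
After op 16 (remove /n): {"rpg":96,"s":99,"te":61,"zv":66}
After op 17 (replace /s 53): {"rpg":96,"s":53,"te":61,"zv":66}
After op 18 (add /hu 80): {"hu":80,"rpg":96,"s":53,"te":61,"zv":66}
After op 19 (add /qhn 32): {"hu":80,"qhn":32,"rpg":96,"s":53,"te":61,"zv":66}
After op 20 (add /bib 95): {"bib":95,"hu":80,"qhn":32,"rpg":96,"s":53,"te":61,"zv":66}
After op 21 (replace /bib 66): {"bib":66,"hu":80,"qhn":32,"rpg":96,"s":53,"te":61,"zv":66}
Size at the root: 7

Answer: 7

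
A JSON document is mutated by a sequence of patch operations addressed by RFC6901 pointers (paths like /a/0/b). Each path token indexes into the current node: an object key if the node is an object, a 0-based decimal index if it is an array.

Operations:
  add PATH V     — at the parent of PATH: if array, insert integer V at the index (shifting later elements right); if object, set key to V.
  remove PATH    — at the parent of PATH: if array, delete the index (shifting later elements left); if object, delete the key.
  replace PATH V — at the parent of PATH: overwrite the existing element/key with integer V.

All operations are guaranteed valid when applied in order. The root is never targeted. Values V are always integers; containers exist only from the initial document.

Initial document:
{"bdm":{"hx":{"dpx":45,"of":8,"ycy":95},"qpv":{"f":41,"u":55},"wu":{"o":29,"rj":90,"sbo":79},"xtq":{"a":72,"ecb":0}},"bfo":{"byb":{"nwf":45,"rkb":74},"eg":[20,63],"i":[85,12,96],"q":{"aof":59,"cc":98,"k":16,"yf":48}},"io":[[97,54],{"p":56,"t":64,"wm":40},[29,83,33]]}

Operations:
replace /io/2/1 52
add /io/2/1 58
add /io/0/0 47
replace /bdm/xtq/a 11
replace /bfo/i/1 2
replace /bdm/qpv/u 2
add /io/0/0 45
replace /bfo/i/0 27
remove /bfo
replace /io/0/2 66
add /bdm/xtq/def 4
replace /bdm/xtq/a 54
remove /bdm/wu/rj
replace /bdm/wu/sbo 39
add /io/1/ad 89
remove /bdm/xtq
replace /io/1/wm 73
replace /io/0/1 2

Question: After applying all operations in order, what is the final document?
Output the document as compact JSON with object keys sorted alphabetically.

Answer: {"bdm":{"hx":{"dpx":45,"of":8,"ycy":95},"qpv":{"f":41,"u":2},"wu":{"o":29,"sbo":39}},"io":[[45,2,66,54],{"ad":89,"p":56,"t":64,"wm":73},[29,58,52,33]]}

Derivation:
After op 1 (replace /io/2/1 52): {"bdm":{"hx":{"dpx":45,"of":8,"ycy":95},"qpv":{"f":41,"u":55},"wu":{"o":29,"rj":90,"sbo":79},"xtq":{"a":72,"ecb":0}},"bfo":{"byb":{"nwf":45,"rkb":74},"eg":[20,63],"i":[85,12,96],"q":{"aof":59,"cc":98,"k":16,"yf":48}},"io":[[97,54],{"p":56,"t":64,"wm":40},[29,52,33]]}
After op 2 (add /io/2/1 58): {"bdm":{"hx":{"dpx":45,"of":8,"ycy":95},"qpv":{"f":41,"u":55},"wu":{"o":29,"rj":90,"sbo":79},"xtq":{"a":72,"ecb":0}},"bfo":{"byb":{"nwf":45,"rkb":74},"eg":[20,63],"i":[85,12,96],"q":{"aof":59,"cc":98,"k":16,"yf":48}},"io":[[97,54],{"p":56,"t":64,"wm":40},[29,58,52,33]]}
After op 3 (add /io/0/0 47): {"bdm":{"hx":{"dpx":45,"of":8,"ycy":95},"qpv":{"f":41,"u":55},"wu":{"o":29,"rj":90,"sbo":79},"xtq":{"a":72,"ecb":0}},"bfo":{"byb":{"nwf":45,"rkb":74},"eg":[20,63],"i":[85,12,96],"q":{"aof":59,"cc":98,"k":16,"yf":48}},"io":[[47,97,54],{"p":56,"t":64,"wm":40},[29,58,52,33]]}
After op 4 (replace /bdm/xtq/a 11): {"bdm":{"hx":{"dpx":45,"of":8,"ycy":95},"qpv":{"f":41,"u":55},"wu":{"o":29,"rj":90,"sbo":79},"xtq":{"a":11,"ecb":0}},"bfo":{"byb":{"nwf":45,"rkb":74},"eg":[20,63],"i":[85,12,96],"q":{"aof":59,"cc":98,"k":16,"yf":48}},"io":[[47,97,54],{"p":56,"t":64,"wm":40},[29,58,52,33]]}
After op 5 (replace /bfo/i/1 2): {"bdm":{"hx":{"dpx":45,"of":8,"ycy":95},"qpv":{"f":41,"u":55},"wu":{"o":29,"rj":90,"sbo":79},"xtq":{"a":11,"ecb":0}},"bfo":{"byb":{"nwf":45,"rkb":74},"eg":[20,63],"i":[85,2,96],"q":{"aof":59,"cc":98,"k":16,"yf":48}},"io":[[47,97,54],{"p":56,"t":64,"wm":40},[29,58,52,33]]}
After op 6 (replace /bdm/qpv/u 2): {"bdm":{"hx":{"dpx":45,"of":8,"ycy":95},"qpv":{"f":41,"u":2},"wu":{"o":29,"rj":90,"sbo":79},"xtq":{"a":11,"ecb":0}},"bfo":{"byb":{"nwf":45,"rkb":74},"eg":[20,63],"i":[85,2,96],"q":{"aof":59,"cc":98,"k":16,"yf":48}},"io":[[47,97,54],{"p":56,"t":64,"wm":40},[29,58,52,33]]}
After op 7 (add /io/0/0 45): {"bdm":{"hx":{"dpx":45,"of":8,"ycy":95},"qpv":{"f":41,"u":2},"wu":{"o":29,"rj":90,"sbo":79},"xtq":{"a":11,"ecb":0}},"bfo":{"byb":{"nwf":45,"rkb":74},"eg":[20,63],"i":[85,2,96],"q":{"aof":59,"cc":98,"k":16,"yf":48}},"io":[[45,47,97,54],{"p":56,"t":64,"wm":40},[29,58,52,33]]}
After op 8 (replace /bfo/i/0 27): {"bdm":{"hx":{"dpx":45,"of":8,"ycy":95},"qpv":{"f":41,"u":2},"wu":{"o":29,"rj":90,"sbo":79},"xtq":{"a":11,"ecb":0}},"bfo":{"byb":{"nwf":45,"rkb":74},"eg":[20,63],"i":[27,2,96],"q":{"aof":59,"cc":98,"k":16,"yf":48}},"io":[[45,47,97,54],{"p":56,"t":64,"wm":40},[29,58,52,33]]}
After op 9 (remove /bfo): {"bdm":{"hx":{"dpx":45,"of":8,"ycy":95},"qpv":{"f":41,"u":2},"wu":{"o":29,"rj":90,"sbo":79},"xtq":{"a":11,"ecb":0}},"io":[[45,47,97,54],{"p":56,"t":64,"wm":40},[29,58,52,33]]}
After op 10 (replace /io/0/2 66): {"bdm":{"hx":{"dpx":45,"of":8,"ycy":95},"qpv":{"f":41,"u":2},"wu":{"o":29,"rj":90,"sbo":79},"xtq":{"a":11,"ecb":0}},"io":[[45,47,66,54],{"p":56,"t":64,"wm":40},[29,58,52,33]]}
After op 11 (add /bdm/xtq/def 4): {"bdm":{"hx":{"dpx":45,"of":8,"ycy":95},"qpv":{"f":41,"u":2},"wu":{"o":29,"rj":90,"sbo":79},"xtq":{"a":11,"def":4,"ecb":0}},"io":[[45,47,66,54],{"p":56,"t":64,"wm":40},[29,58,52,33]]}
After op 12 (replace /bdm/xtq/a 54): {"bdm":{"hx":{"dpx":45,"of":8,"ycy":95},"qpv":{"f":41,"u":2},"wu":{"o":29,"rj":90,"sbo":79},"xtq":{"a":54,"def":4,"ecb":0}},"io":[[45,47,66,54],{"p":56,"t":64,"wm":40},[29,58,52,33]]}
After op 13 (remove /bdm/wu/rj): {"bdm":{"hx":{"dpx":45,"of":8,"ycy":95},"qpv":{"f":41,"u":2},"wu":{"o":29,"sbo":79},"xtq":{"a":54,"def":4,"ecb":0}},"io":[[45,47,66,54],{"p":56,"t":64,"wm":40},[29,58,52,33]]}
After op 14 (replace /bdm/wu/sbo 39): {"bdm":{"hx":{"dpx":45,"of":8,"ycy":95},"qpv":{"f":41,"u":2},"wu":{"o":29,"sbo":39},"xtq":{"a":54,"def":4,"ecb":0}},"io":[[45,47,66,54],{"p":56,"t":64,"wm":40},[29,58,52,33]]}
After op 15 (add /io/1/ad 89): {"bdm":{"hx":{"dpx":45,"of":8,"ycy":95},"qpv":{"f":41,"u":2},"wu":{"o":29,"sbo":39},"xtq":{"a":54,"def":4,"ecb":0}},"io":[[45,47,66,54],{"ad":89,"p":56,"t":64,"wm":40},[29,58,52,33]]}
After op 16 (remove /bdm/xtq): {"bdm":{"hx":{"dpx":45,"of":8,"ycy":95},"qpv":{"f":41,"u":2},"wu":{"o":29,"sbo":39}},"io":[[45,47,66,54],{"ad":89,"p":56,"t":64,"wm":40},[29,58,52,33]]}
After op 17 (replace /io/1/wm 73): {"bdm":{"hx":{"dpx":45,"of":8,"ycy":95},"qpv":{"f":41,"u":2},"wu":{"o":29,"sbo":39}},"io":[[45,47,66,54],{"ad":89,"p":56,"t":64,"wm":73},[29,58,52,33]]}
After op 18 (replace /io/0/1 2): {"bdm":{"hx":{"dpx":45,"of":8,"ycy":95},"qpv":{"f":41,"u":2},"wu":{"o":29,"sbo":39}},"io":[[45,2,66,54],{"ad":89,"p":56,"t":64,"wm":73},[29,58,52,33]]}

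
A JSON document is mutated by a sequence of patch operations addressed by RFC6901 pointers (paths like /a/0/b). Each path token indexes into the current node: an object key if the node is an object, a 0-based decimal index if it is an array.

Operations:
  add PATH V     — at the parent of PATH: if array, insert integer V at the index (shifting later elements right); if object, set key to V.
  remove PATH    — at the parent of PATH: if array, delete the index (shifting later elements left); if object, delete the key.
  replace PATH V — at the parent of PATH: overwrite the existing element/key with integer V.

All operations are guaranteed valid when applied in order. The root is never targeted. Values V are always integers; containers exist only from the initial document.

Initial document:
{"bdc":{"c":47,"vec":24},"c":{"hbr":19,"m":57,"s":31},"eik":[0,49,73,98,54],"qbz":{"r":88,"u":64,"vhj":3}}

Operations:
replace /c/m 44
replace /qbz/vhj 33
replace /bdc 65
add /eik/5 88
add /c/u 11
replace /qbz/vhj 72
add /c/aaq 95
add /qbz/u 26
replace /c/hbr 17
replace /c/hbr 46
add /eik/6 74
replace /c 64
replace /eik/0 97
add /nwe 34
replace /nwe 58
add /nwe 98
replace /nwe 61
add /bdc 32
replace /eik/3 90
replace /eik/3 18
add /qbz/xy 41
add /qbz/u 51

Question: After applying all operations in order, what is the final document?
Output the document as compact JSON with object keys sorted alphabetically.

After op 1 (replace /c/m 44): {"bdc":{"c":47,"vec":24},"c":{"hbr":19,"m":44,"s":31},"eik":[0,49,73,98,54],"qbz":{"r":88,"u":64,"vhj":3}}
After op 2 (replace /qbz/vhj 33): {"bdc":{"c":47,"vec":24},"c":{"hbr":19,"m":44,"s":31},"eik":[0,49,73,98,54],"qbz":{"r":88,"u":64,"vhj":33}}
After op 3 (replace /bdc 65): {"bdc":65,"c":{"hbr":19,"m":44,"s":31},"eik":[0,49,73,98,54],"qbz":{"r":88,"u":64,"vhj":33}}
After op 4 (add /eik/5 88): {"bdc":65,"c":{"hbr":19,"m":44,"s":31},"eik":[0,49,73,98,54,88],"qbz":{"r":88,"u":64,"vhj":33}}
After op 5 (add /c/u 11): {"bdc":65,"c":{"hbr":19,"m":44,"s":31,"u":11},"eik":[0,49,73,98,54,88],"qbz":{"r":88,"u":64,"vhj":33}}
After op 6 (replace /qbz/vhj 72): {"bdc":65,"c":{"hbr":19,"m":44,"s":31,"u":11},"eik":[0,49,73,98,54,88],"qbz":{"r":88,"u":64,"vhj":72}}
After op 7 (add /c/aaq 95): {"bdc":65,"c":{"aaq":95,"hbr":19,"m":44,"s":31,"u":11},"eik":[0,49,73,98,54,88],"qbz":{"r":88,"u":64,"vhj":72}}
After op 8 (add /qbz/u 26): {"bdc":65,"c":{"aaq":95,"hbr":19,"m":44,"s":31,"u":11},"eik":[0,49,73,98,54,88],"qbz":{"r":88,"u":26,"vhj":72}}
After op 9 (replace /c/hbr 17): {"bdc":65,"c":{"aaq":95,"hbr":17,"m":44,"s":31,"u":11},"eik":[0,49,73,98,54,88],"qbz":{"r":88,"u":26,"vhj":72}}
After op 10 (replace /c/hbr 46): {"bdc":65,"c":{"aaq":95,"hbr":46,"m":44,"s":31,"u":11},"eik":[0,49,73,98,54,88],"qbz":{"r":88,"u":26,"vhj":72}}
After op 11 (add /eik/6 74): {"bdc":65,"c":{"aaq":95,"hbr":46,"m":44,"s":31,"u":11},"eik":[0,49,73,98,54,88,74],"qbz":{"r":88,"u":26,"vhj":72}}
After op 12 (replace /c 64): {"bdc":65,"c":64,"eik":[0,49,73,98,54,88,74],"qbz":{"r":88,"u":26,"vhj":72}}
After op 13 (replace /eik/0 97): {"bdc":65,"c":64,"eik":[97,49,73,98,54,88,74],"qbz":{"r":88,"u":26,"vhj":72}}
After op 14 (add /nwe 34): {"bdc":65,"c":64,"eik":[97,49,73,98,54,88,74],"nwe":34,"qbz":{"r":88,"u":26,"vhj":72}}
After op 15 (replace /nwe 58): {"bdc":65,"c":64,"eik":[97,49,73,98,54,88,74],"nwe":58,"qbz":{"r":88,"u":26,"vhj":72}}
After op 16 (add /nwe 98): {"bdc":65,"c":64,"eik":[97,49,73,98,54,88,74],"nwe":98,"qbz":{"r":88,"u":26,"vhj":72}}
After op 17 (replace /nwe 61): {"bdc":65,"c":64,"eik":[97,49,73,98,54,88,74],"nwe":61,"qbz":{"r":88,"u":26,"vhj":72}}
After op 18 (add /bdc 32): {"bdc":32,"c":64,"eik":[97,49,73,98,54,88,74],"nwe":61,"qbz":{"r":88,"u":26,"vhj":72}}
After op 19 (replace /eik/3 90): {"bdc":32,"c":64,"eik":[97,49,73,90,54,88,74],"nwe":61,"qbz":{"r":88,"u":26,"vhj":72}}
After op 20 (replace /eik/3 18): {"bdc":32,"c":64,"eik":[97,49,73,18,54,88,74],"nwe":61,"qbz":{"r":88,"u":26,"vhj":72}}
After op 21 (add /qbz/xy 41): {"bdc":32,"c":64,"eik":[97,49,73,18,54,88,74],"nwe":61,"qbz":{"r":88,"u":26,"vhj":72,"xy":41}}
After op 22 (add /qbz/u 51): {"bdc":32,"c":64,"eik":[97,49,73,18,54,88,74],"nwe":61,"qbz":{"r":88,"u":51,"vhj":72,"xy":41}}

Answer: {"bdc":32,"c":64,"eik":[97,49,73,18,54,88,74],"nwe":61,"qbz":{"r":88,"u":51,"vhj":72,"xy":41}}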